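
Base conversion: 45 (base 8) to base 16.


45 (base 8) = 37 (decimal)
37 (decimal) = 25 (base 16)


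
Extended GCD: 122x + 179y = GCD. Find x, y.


Tabular extended Euclidean (each row: r = 122*s + 179*t):
r=122, s=1, t=0
r=179, s=0, t=1
q=0: r=122, s=1, t=0   [122*(1) + 179*(0) = 122]
q=1: r=57, s=-1, t=1   [122*(-1) + 179*(1) = 57]
q=2: r=8, s=3, t=-2   [122*(3) + 179*(-2) = 8]
q=7: r=1, s=-22, t=15   [122*(-22) + 179*(15) = 1]
q=8: r=0, s=179, t=-122   [122*(179) + 179*(-122) = 0]
GCD = 1; from the row with r=1: x=-22, y=15
Check: 122*(-22) + 179*(15) = -2684 + 2685 = 1

GCD = 1, x = -22, y = 15


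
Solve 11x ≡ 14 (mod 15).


GCD(11, 15) = 1, unique solution
a^(-1) mod 15 = 11
x = 11 * 14 mod 15 = 4

x ≡ 4 (mod 15)


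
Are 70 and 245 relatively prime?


Euclidean algorithm:
245 = 3 * 70 + 35
70 = 2 * 35 + 0
GCD(70, 245) = 35

No, not coprime (GCD = 35)


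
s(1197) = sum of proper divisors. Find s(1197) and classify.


Proper divisors: 1, 3, 7, 9, 19, 21, 57, 63, 133, 171, 399
Sum = 1 + 3 + 7 + 9 + 19 + 21 + 57 + 63 + 133 + 171 + 399 = 883
883 < 1197 → deficient

s(1197) = 883 (deficient)


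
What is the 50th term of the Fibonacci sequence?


Sequence: 1, 1, 2, 3, 5, 8, 13, 21, 34, 55, 89, 144, 233, 377, 610, 987, 1597, 2584, 4181, 6765, 10946, 17711, 28657, 46368, 75025, 121393, 196418, 317811, 514229, 832040, 1346269, 2178309, 3524578, 5702887, 9227465, 14930352, 24157817, 39088169, 63245986, 102334155, 165580141, 267914296, 433494437, 701408733, 1134903170, 1836311903, 2971215073, 4807526976, 7778742049, 12586269025
F(50) = 12586269025


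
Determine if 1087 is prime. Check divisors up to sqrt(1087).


Check divisors up to sqrt(1087) = 32.9697
No divisors found.
1087 is prime.

Yes, 1087 is prime


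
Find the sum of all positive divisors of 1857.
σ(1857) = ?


Divisors of 1857: 1, 3, 619, 1857
Sum = 1 + 3 + 619 + 1857 = 2480

σ(1857) = 2480


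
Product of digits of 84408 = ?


8 × 4 × 4 × 0 × 8 = 0


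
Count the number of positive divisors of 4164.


4164 = 2^2 × 3^1 × 347^1
d(4164) = (2+1) × (1+1) × (1+1) = 12

12 divisors


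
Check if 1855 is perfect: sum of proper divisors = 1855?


Proper divisors of 1855: 1, 5, 7, 35, 53, 265, 371
Sum = 1 + 5 + 7 + 35 + 53 + 265 + 371 = 737

No, 1855 is not perfect (737 ≠ 1855)


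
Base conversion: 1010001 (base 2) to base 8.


1010001 (base 2) = 81 (decimal)
81 (decimal) = 121 (base 8)


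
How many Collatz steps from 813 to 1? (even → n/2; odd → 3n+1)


813 → 2440 → 1220 → 610 → 305 → 916 → 458 → 229 → 688 → 344 → 172 → 86 → 43 → 130 → 65 → 196 → 98 → 49 → 148 → 74 → 37 → 112 → 56 → 28 → 14 → 7 → 22 → 11 → 34 → 17 → 52 → 26 → 13 → 40 → 20 → 10 → 5 → 16 → 8 → 4 → 2 → 1
Total steps = 41

41 steps


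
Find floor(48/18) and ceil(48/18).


48/18 = 2.6667
floor = 2
ceil = 3

floor = 2, ceil = 3


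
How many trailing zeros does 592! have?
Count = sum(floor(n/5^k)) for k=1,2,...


floor(592/5) = 118
floor(592/25) = 23
floor(592/125) = 4
Total = 145

145 trailing zeros


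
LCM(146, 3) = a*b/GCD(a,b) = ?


GCD(146, 3) = 1
LCM = 146*3/1 = 438/1 = 438

LCM = 438


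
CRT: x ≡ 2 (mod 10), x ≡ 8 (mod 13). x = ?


M = 10*13 = 130
M1 = M/10 = 13, M2 = M/13 = 10
M1^(-1) mod 10 = 7, M2^(-1) mod 13 = 4
x = 2*13*7 + 8*10*4 = 502
502 mod 130 = 112
Check: 112 mod 10 = 2 ✓, 112 mod 13 = 8 ✓

x ≡ 112 (mod 130)


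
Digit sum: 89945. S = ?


8 + 9 + 9 + 4 + 5 = 35


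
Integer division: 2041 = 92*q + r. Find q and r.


2041 = 92 * 22 + 17
Check: 2024 + 17 = 2041

q = 22, r = 17


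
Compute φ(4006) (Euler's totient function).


4006 = 2 × 2003
Prime factors: 2, 2003
φ(4006) = 4006 × (1-1/2) × (1-1/2003)
= 4006 × 1/2 × 2002/2003 = 2002

φ(4006) = 2002


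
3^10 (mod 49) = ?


3^1 mod 49 = 3
3^2 mod 49 = 9
3^3 mod 49 = 27
3^4 mod 49 = 32
3^5 mod 49 = 47
3^6 mod 49 = 43
3^7 mod 49 = 31
3^8 mod 49 = 44
3^9 mod 49 = 34
3^10 mod 49 = 4


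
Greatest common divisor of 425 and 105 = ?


425 = 4 * 105 + 5
105 = 21 * 5 + 0
GCD = 5


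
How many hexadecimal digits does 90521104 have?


90521104 in base 16 = 5653E10
Number of digits = 7

7 digits (base 16)


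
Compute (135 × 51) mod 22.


135 × 51 = 6885
6885 mod 22 = 21


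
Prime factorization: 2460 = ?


2460 / 2 = 1230
1230 / 2 = 615
615 / 3 = 205
205 / 5 = 41
41 / 41 = 1
2460 = 2^2 × 3 × 5 × 41


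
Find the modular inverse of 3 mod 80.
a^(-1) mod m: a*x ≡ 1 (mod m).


Use the extended Euclidean algorithm on (80, 3); each row r = 80*s + 3*t:
r=80, s=1, t=0
r=3, s=0, t=1
q=26: r=2, s=1, t=-26   [80*(1) + 3*(-26) = 2]
q=1: r=1, s=-1, t=27   [80*(-1) + 3*(27) = 1]
q=2: r=0, s=3, t=-80   [80*(3) + 3*(-80) = 0]
GCD = 1 with t = 27, so 3*(27) ≡ 1 (mod 80)
Inverse = 27 mod 80 = 27
Check: 3 * 27 = 81 ≡ 1 (mod 80)

3^(-1) ≡ 27 (mod 80)


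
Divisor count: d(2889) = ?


2889 = 3^3 × 107^1
d(2889) = (3+1) × (1+1) = 8

8 divisors


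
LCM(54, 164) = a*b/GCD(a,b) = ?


GCD(54, 164) = 2
LCM = 54*164/2 = 8856/2 = 4428

LCM = 4428


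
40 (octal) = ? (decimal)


40 (base 8) = 32 (decimal)
32 (decimal) = 32 (base 10)


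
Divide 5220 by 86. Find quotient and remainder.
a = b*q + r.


5220 = 86 * 60 + 60
Check: 5160 + 60 = 5220

q = 60, r = 60


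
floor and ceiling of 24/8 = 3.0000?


24/8 = 3.0000
floor = 3
ceil = 3

floor = 3, ceil = 3


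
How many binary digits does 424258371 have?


424258371 in base 2 = 11001010010011010101101000011
Number of digits = 29

29 digits (base 2)


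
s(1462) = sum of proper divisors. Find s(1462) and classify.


Proper divisors: 1, 2, 17, 34, 43, 86, 731
Sum = 1 + 2 + 17 + 34 + 43 + 86 + 731 = 914
914 < 1462 → deficient

s(1462) = 914 (deficient)


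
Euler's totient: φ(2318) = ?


2318 = 2 × 19 × 61
Prime factors: 2, 19, 61
φ(2318) = 2318 × (1-1/2) × (1-1/19) × (1-1/61)
= 2318 × 1/2 × 18/19 × 60/61 = 1080

φ(2318) = 1080


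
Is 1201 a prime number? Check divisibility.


Check divisors up to sqrt(1201) = 34.6554
No divisors found.
1201 is prime.

Yes, 1201 is prime


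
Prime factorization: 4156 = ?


4156 / 2 = 2078
2078 / 2 = 1039
1039 / 1039 = 1
4156 = 2^2 × 1039


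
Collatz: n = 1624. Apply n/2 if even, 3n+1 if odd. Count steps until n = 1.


1624 → 812 → 406 → 203 → 610 → 305 → 916 → 458 → 229 → 688 → 344 → 172 → 86 → 43 → 130 → 65 → 196 → 98 → 49 → 148 → 74 → 37 → 112 → 56 → 28 → 14 → 7 → 22 → 11 → 34 → 17 → 52 → 26 → 13 → 40 → 20 → 10 → 5 → 16 → 8 → 4 → 2 → 1
Total steps = 42

42 steps


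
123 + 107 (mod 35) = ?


123 + 107 = 230
230 mod 35 = 20


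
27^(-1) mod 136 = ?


Use the extended Euclidean algorithm on (136, 27); each row r = 136*s + 27*t:
r=136, s=1, t=0
r=27, s=0, t=1
q=5: r=1, s=1, t=-5   [136*(1) + 27*(-5) = 1]
q=27: r=0, s=-27, t=136   [136*(-27) + 27*(136) = 0]
GCD = 1 with t = -5, so 27*(-5) ≡ 1 (mod 136)
Inverse = -5 mod 136 = 131
Check: 27 * 131 = 3537 ≡ 1 (mod 136)

27^(-1) ≡ 131 (mod 136)


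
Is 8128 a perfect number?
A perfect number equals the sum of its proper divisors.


Proper divisors of 8128: 1, 2, 4, 8, 16, 32, 64, 127, 254, 508, 1016, 2032, 4064
Sum = 1 + 2 + 4 + 8 + 16 + 32 + 64 + 127 + 254 + 508 + 1016 + 2032 + 4064 = 8128

Yes, 8128 is perfect (8128 = 8128)


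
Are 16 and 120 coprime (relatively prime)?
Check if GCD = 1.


Euclidean algorithm:
120 = 7 * 16 + 8
16 = 2 * 8 + 0
GCD(16, 120) = 8

No, not coprime (GCD = 8)


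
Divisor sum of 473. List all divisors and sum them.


Divisors of 473: 1, 11, 43, 473
Sum = 1 + 11 + 43 + 473 = 528

σ(473) = 528


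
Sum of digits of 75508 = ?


7 + 5 + 5 + 0 + 8 = 25


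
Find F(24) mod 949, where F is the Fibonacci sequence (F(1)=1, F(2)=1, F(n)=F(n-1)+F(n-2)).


F(k) mod 949 for k=1..24:
1, 1, 2, 3, 5, 8, 13, 21, 34, 55, 89, 144, 233, 377, 610, 38, 648, 686, 385, 122, 507, 629, 187, 816
F(24) mod 949 = 816


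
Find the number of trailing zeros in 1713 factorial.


floor(1713/5) = 342
floor(1713/25) = 68
floor(1713/125) = 13
floor(1713/625) = 2
Total = 425

425 trailing zeros


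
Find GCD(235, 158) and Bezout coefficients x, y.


Tabular extended Euclidean (each row: r = 235*s + 158*t):
r=235, s=1, t=0
r=158, s=0, t=1
q=1: r=77, s=1, t=-1   [235*(1) + 158*(-1) = 77]
q=2: r=4, s=-2, t=3   [235*(-2) + 158*(3) = 4]
q=19: r=1, s=39, t=-58   [235*(39) + 158*(-58) = 1]
q=4: r=0, s=-158, t=235   [235*(-158) + 158*(235) = 0]
GCD = 1; from the row with r=1: x=39, y=-58
Check: 235*(39) + 158*(-58) = 9165 - 9164 = 1

GCD = 1, x = 39, y = -58


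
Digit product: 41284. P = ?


4 × 1 × 2 × 8 × 4 = 256


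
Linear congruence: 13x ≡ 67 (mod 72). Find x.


GCD(13, 72) = 1, unique solution
a^(-1) mod 72 = 61
x = 61 * 67 mod 72 = 55

x ≡ 55 (mod 72)


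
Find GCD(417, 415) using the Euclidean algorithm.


417 = 1 * 415 + 2
415 = 207 * 2 + 1
2 = 2 * 1 + 0
GCD = 1


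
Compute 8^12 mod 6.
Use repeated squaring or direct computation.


8^1 mod 6 = 2
8^2 mod 6 = 4
8^3 mod 6 = 2
8^4 mod 6 = 4
8^5 mod 6 = 2
8^6 mod 6 = 4
8^7 mod 6 = 2
8^8 mod 6 = 4
8^9 mod 6 = 2
8^10 mod 6 = 4
8^11 mod 6 = 2
8^12 mod 6 = 4


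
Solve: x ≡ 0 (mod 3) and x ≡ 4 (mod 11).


M = 3*11 = 33
M1 = M/3 = 11, M2 = M/11 = 3
M1^(-1) mod 3 = 2, M2^(-1) mod 11 = 4
x = 0*11*2 + 4*3*4 = 48
48 mod 33 = 15
Check: 15 mod 3 = 0 ✓, 15 mod 11 = 4 ✓

x ≡ 15 (mod 33)


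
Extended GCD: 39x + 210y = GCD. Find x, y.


Tabular extended Euclidean (each row: r = 39*s + 210*t):
r=39, s=1, t=0
r=210, s=0, t=1
q=0: r=39, s=1, t=0   [39*(1) + 210*(0) = 39]
q=5: r=15, s=-5, t=1   [39*(-5) + 210*(1) = 15]
q=2: r=9, s=11, t=-2   [39*(11) + 210*(-2) = 9]
q=1: r=6, s=-16, t=3   [39*(-16) + 210*(3) = 6]
q=1: r=3, s=27, t=-5   [39*(27) + 210*(-5) = 3]
q=2: r=0, s=-70, t=13   [39*(-70) + 210*(13) = 0]
GCD = 3; from the row with r=3: x=27, y=-5
Check: 39*(27) + 210*(-5) = 1053 - 1050 = 3

GCD = 3, x = 27, y = -5


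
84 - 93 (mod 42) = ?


84 - 93 = -9
-9 mod 42 = 33


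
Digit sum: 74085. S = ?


7 + 4 + 0 + 8 + 5 = 24


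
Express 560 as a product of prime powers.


560 / 2 = 280
280 / 2 = 140
140 / 2 = 70
70 / 2 = 35
35 / 5 = 7
7 / 7 = 1
560 = 2^4 × 5 × 7


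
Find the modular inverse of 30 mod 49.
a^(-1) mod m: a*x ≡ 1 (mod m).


Use the extended Euclidean algorithm on (49, 30); each row r = 49*s + 30*t:
r=49, s=1, t=0
r=30, s=0, t=1
q=1: r=19, s=1, t=-1   [49*(1) + 30*(-1) = 19]
q=1: r=11, s=-1, t=2   [49*(-1) + 30*(2) = 11]
q=1: r=8, s=2, t=-3   [49*(2) + 30*(-3) = 8]
q=1: r=3, s=-3, t=5   [49*(-3) + 30*(5) = 3]
q=2: r=2, s=8, t=-13   [49*(8) + 30*(-13) = 2]
q=1: r=1, s=-11, t=18   [49*(-11) + 30*(18) = 1]
q=2: r=0, s=30, t=-49   [49*(30) + 30*(-49) = 0]
GCD = 1 with t = 18, so 30*(18) ≡ 1 (mod 49)
Inverse = 18 mod 49 = 18
Check: 30 * 18 = 540 ≡ 1 (mod 49)

30^(-1) ≡ 18 (mod 49)


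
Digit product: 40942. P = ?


4 × 0 × 9 × 4 × 2 = 0


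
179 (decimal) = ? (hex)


179 (base 10) = 179 (decimal)
179 (decimal) = B3 (base 16)


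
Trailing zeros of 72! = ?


floor(72/5) = 14
floor(72/25) = 2
Total = 16

16 trailing zeros


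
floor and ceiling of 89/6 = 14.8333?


89/6 = 14.8333
floor = 14
ceil = 15

floor = 14, ceil = 15


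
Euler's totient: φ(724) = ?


724 = 2^2 × 181
Prime factors: 2, 181
φ(724) = 724 × (1-1/2) × (1-1/181)
= 724 × 1/2 × 180/181 = 360

φ(724) = 360


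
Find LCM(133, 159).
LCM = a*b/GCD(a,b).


GCD(133, 159) = 1
LCM = 133*159/1 = 21147/1 = 21147

LCM = 21147


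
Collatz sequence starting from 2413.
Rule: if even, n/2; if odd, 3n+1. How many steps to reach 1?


2413 → 7240 → 3620 → 1810 → 905 → 2716 → 1358 → 679 → 2038 → 1019 → 3058 → 1529 → 4588 → 2294 → 1147 → 3442 → 1721 → 5164 → 2582 → 1291 → 3874 → 1937 → 5812 → 2906 → 1453 → 4360 → 2180 → 1090 → 545 → 1636 → 818 → 409 → 1228 → 614 → 307 → 922 → 461 → 1384 → 692 → 346 → 173 → 520 → 260 → 130 → 65 → 196 → 98 → 49 → 148 → 74 → 37 → 112 → 56 → 28 → 14 → 7 → 22 → 11 → 34 → 17 → 52 → 26 → 13 → 40 → 20 → 10 → 5 → 16 → 8 → 4 → 2 → 1
Total steps = 71

71 steps


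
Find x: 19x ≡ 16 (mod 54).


GCD(19, 54) = 1, unique solution
a^(-1) mod 54 = 37
x = 37 * 16 mod 54 = 52

x ≡ 52 (mod 54)


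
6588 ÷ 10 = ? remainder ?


6588 = 10 * 658 + 8
Check: 6580 + 8 = 6588

q = 658, r = 8


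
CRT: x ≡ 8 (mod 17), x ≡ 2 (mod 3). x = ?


M = 17*3 = 51
M1 = M/17 = 3, M2 = M/3 = 17
M1^(-1) mod 17 = 6, M2^(-1) mod 3 = 2
x = 8*3*6 + 2*17*2 = 212
212 mod 51 = 8
Check: 8 mod 17 = 8 ✓, 8 mod 3 = 2 ✓

x ≡ 8 (mod 51)


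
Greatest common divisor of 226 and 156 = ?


226 = 1 * 156 + 70
156 = 2 * 70 + 16
70 = 4 * 16 + 6
16 = 2 * 6 + 4
6 = 1 * 4 + 2
4 = 2 * 2 + 0
GCD = 2


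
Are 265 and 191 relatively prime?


Euclidean algorithm:
265 = 1 * 191 + 74
191 = 2 * 74 + 43
74 = 1 * 43 + 31
43 = 1 * 31 + 12
31 = 2 * 12 + 7
12 = 1 * 7 + 5
7 = 1 * 5 + 2
5 = 2 * 2 + 1
2 = 2 * 1 + 0
GCD(265, 191) = 1

Yes, coprime (GCD = 1)


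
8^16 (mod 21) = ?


8^1 mod 21 = 8
8^2 mod 21 = 1
8^3 mod 21 = 8
8^4 mod 21 = 1
8^5 mod 21 = 8
8^6 mod 21 = 1
8^7 mod 21 = 8
8^8 mod 21 = 1
8^9 mod 21 = 8
8^10 mod 21 = 1
8^11 mod 21 = 8
8^12 mod 21 = 1
8^13 mod 21 = 8
8^14 mod 21 = 1
8^15 mod 21 = 8
8^16 mod 21 = 1


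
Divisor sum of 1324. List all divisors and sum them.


Divisors of 1324: 1, 2, 4, 331, 662, 1324
Sum = 1 + 2 + 4 + 331 + 662 + 1324 = 2324

σ(1324) = 2324


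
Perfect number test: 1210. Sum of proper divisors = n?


Proper divisors of 1210: 1, 2, 5, 10, 11, 22, 55, 110, 121, 242, 605
Sum = 1 + 2 + 5 + 10 + 11 + 22 + 55 + 110 + 121 + 242 + 605 = 1184

No, 1210 is not perfect (1184 ≠ 1210)


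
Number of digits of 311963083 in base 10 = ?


311963083 has 9 digits in base 10
floor(log10(311963083)) + 1 = floor(8.4941) + 1 = 9

9 digits (base 10)


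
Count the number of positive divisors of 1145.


1145 = 5^1 × 229^1
d(1145) = (1+1) × (1+1) = 4

4 divisors


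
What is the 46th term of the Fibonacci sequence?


Sequence: 1, 1, 2, 3, 5, 8, 13, 21, 34, 55, 89, 144, 233, 377, 610, 987, 1597, 2584, 4181, 6765, 10946, 17711, 28657, 46368, 75025, 121393, 196418, 317811, 514229, 832040, 1346269, 2178309, 3524578, 5702887, 9227465, 14930352, 24157817, 39088169, 63245986, 102334155, 165580141, 267914296, 433494437, 701408733, 1134903170, 1836311903
F(46) = 1836311903


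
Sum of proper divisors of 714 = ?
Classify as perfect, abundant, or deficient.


Proper divisors: 1, 2, 3, 6, 7, 14, 17, 21, 34, 42, 51, 102, 119, 238, 357
Sum = 1 + 2 + 3 + 6 + 7 + 14 + 17 + 21 + 34 + 42 + 51 + 102 + 119 + 238 + 357 = 1014
1014 > 714 → abundant

s(714) = 1014 (abundant)


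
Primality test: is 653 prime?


Check divisors up to sqrt(653) = 25.5539
No divisors found.
653 is prime.

Yes, 653 is prime


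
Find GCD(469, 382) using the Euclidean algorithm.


469 = 1 * 382 + 87
382 = 4 * 87 + 34
87 = 2 * 34 + 19
34 = 1 * 19 + 15
19 = 1 * 15 + 4
15 = 3 * 4 + 3
4 = 1 * 3 + 1
3 = 3 * 1 + 0
GCD = 1


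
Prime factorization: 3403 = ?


3403 / 41 = 83
83 / 83 = 1
3403 = 41 × 83


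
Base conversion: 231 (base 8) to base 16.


231 (base 8) = 153 (decimal)
153 (decimal) = 99 (base 16)


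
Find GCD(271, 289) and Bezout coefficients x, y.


Tabular extended Euclidean (each row: r = 271*s + 289*t):
r=271, s=1, t=0
r=289, s=0, t=1
q=0: r=271, s=1, t=0   [271*(1) + 289*(0) = 271]
q=1: r=18, s=-1, t=1   [271*(-1) + 289*(1) = 18]
q=15: r=1, s=16, t=-15   [271*(16) + 289*(-15) = 1]
q=18: r=0, s=-289, t=271   [271*(-289) + 289*(271) = 0]
GCD = 1; from the row with r=1: x=16, y=-15
Check: 271*(16) + 289*(-15) = 4336 - 4335 = 1

GCD = 1, x = 16, y = -15


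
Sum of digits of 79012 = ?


7 + 9 + 0 + 1 + 2 = 19


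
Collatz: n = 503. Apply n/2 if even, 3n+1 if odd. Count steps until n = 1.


503 → 1510 → 755 → 2266 → 1133 → 3400 → 1700 → 850 → 425 → 1276 → 638 → 319 → 958 → 479 → 1438 → 719 → 2158 → 1079 → 3238 → 1619 → 4858 → 2429 → 7288 → 3644 → 1822 → 911 → 2734 → 1367 → 4102 → 2051 → 6154 → 3077 → 9232 → 4616 → 2308 → 1154 → 577 → 1732 → 866 → 433 → 1300 → 650 → 325 → 976 → 488 → 244 → 122 → 61 → 184 → 92 → 46 → 23 → 70 → 35 → 106 → 53 → 160 → 80 → 40 → 20 → 10 → 5 → 16 → 8 → 4 → 2 → 1
Total steps = 66

66 steps


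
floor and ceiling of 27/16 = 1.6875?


27/16 = 1.6875
floor = 1
ceil = 2

floor = 1, ceil = 2


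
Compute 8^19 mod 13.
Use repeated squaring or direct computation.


8^1 mod 13 = 8
8^2 mod 13 = 12
8^3 mod 13 = 5
8^4 mod 13 = 1
8^5 mod 13 = 8
8^6 mod 13 = 12
8^7 mod 13 = 5
8^8 mod 13 = 1
8^9 mod 13 = 8
8^10 mod 13 = 12
8^11 mod 13 = 5
8^12 mod 13 = 1
8^13 mod 13 = 8
8^14 mod 13 = 12
8^15 mod 13 = 5
8^16 mod 13 = 1
8^17 mod 13 = 8
8^18 mod 13 = 12
8^19 mod 13 = 5


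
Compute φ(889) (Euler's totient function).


889 = 7 × 127
Prime factors: 7, 127
φ(889) = 889 × (1-1/7) × (1-1/127)
= 889 × 6/7 × 126/127 = 756

φ(889) = 756


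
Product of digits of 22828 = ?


2 × 2 × 8 × 2 × 8 = 512


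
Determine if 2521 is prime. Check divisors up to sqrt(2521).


Check divisors up to sqrt(2521) = 50.2096
No divisors found.
2521 is prime.

Yes, 2521 is prime


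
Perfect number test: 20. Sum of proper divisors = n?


Proper divisors of 20: 1, 2, 4, 5, 10
Sum = 1 + 2 + 4 + 5 + 10 = 22

No, 20 is not perfect (22 ≠ 20)


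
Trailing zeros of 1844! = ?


floor(1844/5) = 368
floor(1844/25) = 73
floor(1844/125) = 14
floor(1844/625) = 2
Total = 457

457 trailing zeros


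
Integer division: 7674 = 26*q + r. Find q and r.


7674 = 26 * 295 + 4
Check: 7670 + 4 = 7674

q = 295, r = 4


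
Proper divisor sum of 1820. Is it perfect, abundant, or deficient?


Proper divisors: 1, 2, 4, 5, 7, 10, 13, 14, 20, 26, 28, 35, 52, 65, 70, 91, 130, 140, 182, 260, 364, 455, 910
Sum = 1 + 2 + 4 + 5 + 7 + 10 + 13 + 14 + 20 + 26 + 28 + 35 + 52 + 65 + 70 + 91 + 130 + 140 + 182 + 260 + 364 + 455 + 910 = 2884
2884 > 1820 → abundant

s(1820) = 2884 (abundant)


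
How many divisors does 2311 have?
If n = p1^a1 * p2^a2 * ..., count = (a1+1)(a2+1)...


2311 = 2311^1
d(2311) = (1+1) = 2

2 divisors


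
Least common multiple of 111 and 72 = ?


GCD(111, 72) = 3
LCM = 111*72/3 = 7992/3 = 2664

LCM = 2664


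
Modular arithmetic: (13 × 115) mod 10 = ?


13 × 115 = 1495
1495 mod 10 = 5


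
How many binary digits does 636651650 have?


636651650 in base 2 = 100101111100101000100010000010
Number of digits = 30

30 digits (base 2)


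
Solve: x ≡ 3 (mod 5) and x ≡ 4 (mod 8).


M = 5*8 = 40
M1 = M/5 = 8, M2 = M/8 = 5
M1^(-1) mod 5 = 2, M2^(-1) mod 8 = 5
x = 3*8*2 + 4*5*5 = 148
148 mod 40 = 28
Check: 28 mod 5 = 3 ✓, 28 mod 8 = 4 ✓

x ≡ 28 (mod 40)


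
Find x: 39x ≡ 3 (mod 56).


GCD(39, 56) = 1, unique solution
a^(-1) mod 56 = 23
x = 23 * 3 mod 56 = 13

x ≡ 13 (mod 56)


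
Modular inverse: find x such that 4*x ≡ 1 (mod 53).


Use the extended Euclidean algorithm on (53, 4); each row r = 53*s + 4*t:
r=53, s=1, t=0
r=4, s=0, t=1
q=13: r=1, s=1, t=-13   [53*(1) + 4*(-13) = 1]
q=4: r=0, s=-4, t=53   [53*(-4) + 4*(53) = 0]
GCD = 1 with t = -13, so 4*(-13) ≡ 1 (mod 53)
Inverse = -13 mod 53 = 40
Check: 4 * 40 = 160 ≡ 1 (mod 53)

4^(-1) ≡ 40 (mod 53)


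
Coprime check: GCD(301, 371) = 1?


Euclidean algorithm:
371 = 1 * 301 + 70
301 = 4 * 70 + 21
70 = 3 * 21 + 7
21 = 3 * 7 + 0
GCD(301, 371) = 7

No, not coprime (GCD = 7)


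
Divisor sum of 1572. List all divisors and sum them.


Divisors of 1572: 1, 2, 3, 4, 6, 12, 131, 262, 393, 524, 786, 1572
Sum = 1 + 2 + 3 + 4 + 6 + 12 + 131 + 262 + 393 + 524 + 786 + 1572 = 3696

σ(1572) = 3696


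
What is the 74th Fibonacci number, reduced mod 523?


F(k) mod 523 for k=1..74:
1, 1, 2, 3, 5, 8, 13, 21, 34, 55, 89, 144, 233, 377, 87, 464, 28, 492, 520, 489, 486, 452, 415, 344, 236, 57, 293, 350, 120, 470, 67, 14, 81, 95, 176, 271, 447, 195, 119, 314, 433, 224, 134, 358, 492, 327, 296, 100, 396, 496, 369, 342, 188, 7, 195, 202, 397, 76, 473, 26, 499, 2, 501, 503, 481, 461, 419, 357, 253, 87, 340, 427, 244, 148
F(74) mod 523 = 148


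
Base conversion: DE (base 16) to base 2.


DE (base 16) = 222 (decimal)
222 (decimal) = 11011110 (base 2)


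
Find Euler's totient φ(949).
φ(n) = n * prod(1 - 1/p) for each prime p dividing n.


949 = 13 × 73
Prime factors: 13, 73
φ(949) = 949 × (1-1/13) × (1-1/73)
= 949 × 12/13 × 72/73 = 864

φ(949) = 864


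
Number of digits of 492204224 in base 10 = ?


492204224 has 9 digits in base 10
floor(log10(492204224)) + 1 = floor(8.6921) + 1 = 9

9 digits (base 10)


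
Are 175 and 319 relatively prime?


Euclidean algorithm:
319 = 1 * 175 + 144
175 = 1 * 144 + 31
144 = 4 * 31 + 20
31 = 1 * 20 + 11
20 = 1 * 11 + 9
11 = 1 * 9 + 2
9 = 4 * 2 + 1
2 = 2 * 1 + 0
GCD(175, 319) = 1

Yes, coprime (GCD = 1)


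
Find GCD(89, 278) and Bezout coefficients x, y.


Tabular extended Euclidean (each row: r = 89*s + 278*t):
r=89, s=1, t=0
r=278, s=0, t=1
q=0: r=89, s=1, t=0   [89*(1) + 278*(0) = 89]
q=3: r=11, s=-3, t=1   [89*(-3) + 278*(1) = 11]
q=8: r=1, s=25, t=-8   [89*(25) + 278*(-8) = 1]
q=11: r=0, s=-278, t=89   [89*(-278) + 278*(89) = 0]
GCD = 1; from the row with r=1: x=25, y=-8
Check: 89*(25) + 278*(-8) = 2225 - 2224 = 1

GCD = 1, x = 25, y = -8


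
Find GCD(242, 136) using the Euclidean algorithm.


242 = 1 * 136 + 106
136 = 1 * 106 + 30
106 = 3 * 30 + 16
30 = 1 * 16 + 14
16 = 1 * 14 + 2
14 = 7 * 2 + 0
GCD = 2


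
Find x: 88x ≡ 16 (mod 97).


GCD(88, 97) = 1, unique solution
a^(-1) mod 97 = 43
x = 43 * 16 mod 97 = 9

x ≡ 9 (mod 97)


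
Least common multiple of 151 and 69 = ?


GCD(151, 69) = 1
LCM = 151*69/1 = 10419/1 = 10419

LCM = 10419


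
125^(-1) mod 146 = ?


Use the extended Euclidean algorithm on (146, 125); each row r = 146*s + 125*t:
r=146, s=1, t=0
r=125, s=0, t=1
q=1: r=21, s=1, t=-1   [146*(1) + 125*(-1) = 21]
q=5: r=20, s=-5, t=6   [146*(-5) + 125*(6) = 20]
q=1: r=1, s=6, t=-7   [146*(6) + 125*(-7) = 1]
q=20: r=0, s=-125, t=146   [146*(-125) + 125*(146) = 0]
GCD = 1 with t = -7, so 125*(-7) ≡ 1 (mod 146)
Inverse = -7 mod 146 = 139
Check: 125 * 139 = 17375 ≡ 1 (mod 146)

125^(-1) ≡ 139 (mod 146)


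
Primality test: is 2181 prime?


2181 / 3 = 727 (exact division)
2181 is NOT prime.

No, 2181 is not prime


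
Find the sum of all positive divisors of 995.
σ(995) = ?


Divisors of 995: 1, 5, 199, 995
Sum = 1 + 5 + 199 + 995 = 1200

σ(995) = 1200


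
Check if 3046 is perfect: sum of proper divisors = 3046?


Proper divisors of 3046: 1, 2, 1523
Sum = 1 + 2 + 1523 = 1526

No, 3046 is not perfect (1526 ≠ 3046)


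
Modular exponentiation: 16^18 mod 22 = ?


16^1 mod 22 = 16
16^2 mod 22 = 14
16^3 mod 22 = 4
16^4 mod 22 = 20
16^5 mod 22 = 12
16^6 mod 22 = 16
16^7 mod 22 = 14
16^8 mod 22 = 4
16^9 mod 22 = 20
16^10 mod 22 = 12
16^11 mod 22 = 16
16^12 mod 22 = 14
16^13 mod 22 = 4
16^14 mod 22 = 20
16^15 mod 22 = 12
16^16 mod 22 = 16
16^17 mod 22 = 14
16^18 mod 22 = 4


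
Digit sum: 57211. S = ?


5 + 7 + 2 + 1 + 1 = 16


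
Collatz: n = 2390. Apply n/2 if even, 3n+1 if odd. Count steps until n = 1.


2390 → 1195 → 3586 → 1793 → 5380 → 2690 → 1345 → 4036 → 2018 → 1009 → 3028 → 1514 → 757 → 2272 → 1136 → 568 → 284 → 142 → 71 → 214 → 107 → 322 → 161 → 484 → 242 → 121 → 364 → 182 → 91 → 274 → 137 → 412 → 206 → 103 → 310 → 155 → 466 → 233 → 700 → 350 → 175 → 526 → 263 → 790 → 395 → 1186 → 593 → 1780 → 890 → 445 → 1336 → 668 → 334 → 167 → 502 → 251 → 754 → 377 → 1132 → 566 → 283 → 850 → 425 → 1276 → 638 → 319 → 958 → 479 → 1438 → 719 → 2158 → 1079 → 3238 → 1619 → 4858 → 2429 → 7288 → 3644 → 1822 → 911 → 2734 → 1367 → 4102 → 2051 → 6154 → 3077 → 9232 → 4616 → 2308 → 1154 → 577 → 1732 → 866 → 433 → 1300 → 650 → 325 → 976 → 488 → 244 → 122 → 61 → 184 → 92 → 46 → 23 → 70 → 35 → 106 → 53 → 160 → 80 → 40 → 20 → 10 → 5 → 16 → 8 → 4 → 2 → 1
Total steps = 120

120 steps


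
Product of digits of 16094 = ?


1 × 6 × 0 × 9 × 4 = 0


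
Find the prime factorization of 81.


81 / 3 = 27
27 / 3 = 9
9 / 3 = 3
3 / 3 = 1
81 = 3^4


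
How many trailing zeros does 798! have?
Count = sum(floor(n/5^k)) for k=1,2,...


floor(798/5) = 159
floor(798/25) = 31
floor(798/125) = 6
floor(798/625) = 1
Total = 197

197 trailing zeros


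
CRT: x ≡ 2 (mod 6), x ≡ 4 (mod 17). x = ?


M = 6*17 = 102
M1 = M/6 = 17, M2 = M/17 = 6
M1^(-1) mod 6 = 5, M2^(-1) mod 17 = 3
x = 2*17*5 + 4*6*3 = 242
242 mod 102 = 38
Check: 38 mod 6 = 2 ✓, 38 mod 17 = 4 ✓

x ≡ 38 (mod 102)


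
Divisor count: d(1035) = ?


1035 = 3^2 × 5^1 × 23^1
d(1035) = (2+1) × (1+1) × (1+1) = 12

12 divisors


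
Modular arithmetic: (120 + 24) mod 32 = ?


120 + 24 = 144
144 mod 32 = 16


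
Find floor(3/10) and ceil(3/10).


3/10 = 0.3000
floor = 0
ceil = 1

floor = 0, ceil = 1


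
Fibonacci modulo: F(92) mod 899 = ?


F(k) mod 899 for k=1..92:
1, 1, 2, 3, 5, 8, 13, 21, 34, 55, 89, 144, 233, 377, 610, 88, 698, 786, 585, 472, 158, 630, 788, 519, 408, 28, 436, 464, 1, 465, 466, 32, 498, 530, 129, 659, 788, 548, 437, 86, 523, 609, 233, 842, 176, 119, 295, 414, 709, 224, 34, 258, 292, 550, 842, 493, 436, 30, 466, 496, 63, 559, 622, 282, 5, 287, 292, 579, 871, 551, 523, 175, 698, 873, 672, 646, 419, 166, 585, 751, 437, 289, 726, 116, 842, 59, 2, 61, 63, 124, 187, 311
F(92) mod 899 = 311


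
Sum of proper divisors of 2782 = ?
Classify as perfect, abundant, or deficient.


Proper divisors: 1, 2, 13, 26, 107, 214, 1391
Sum = 1 + 2 + 13 + 26 + 107 + 214 + 1391 = 1754
1754 < 2782 → deficient

s(2782) = 1754 (deficient)


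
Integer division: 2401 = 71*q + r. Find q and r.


2401 = 71 * 33 + 58
Check: 2343 + 58 = 2401

q = 33, r = 58


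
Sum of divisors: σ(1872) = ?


Divisors of 1872: 1, 2, 3, 4, 6, 8, 9, 12, 13, 16, 18, 24, 26, 36, 39, 48, 52, 72, 78, 104, 117, 144, 156, 208, 234, 312, 468, 624, 936, 1872
Sum = 1 + 2 + 3 + 4 + 6 + 8 + 9 + 12 + 13 + 16 + 18 + 24 + 26 + 36 + 39 + 48 + 52 + 72 + 78 + 104 + 117 + 144 + 156 + 208 + 234 + 312 + 468 + 624 + 936 + 1872 = 5642

σ(1872) = 5642


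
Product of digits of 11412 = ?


1 × 1 × 4 × 1 × 2 = 8


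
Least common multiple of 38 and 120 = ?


GCD(38, 120) = 2
LCM = 38*120/2 = 4560/2 = 2280

LCM = 2280


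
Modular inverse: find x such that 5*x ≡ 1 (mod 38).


Use the extended Euclidean algorithm on (38, 5); each row r = 38*s + 5*t:
r=38, s=1, t=0
r=5, s=0, t=1
q=7: r=3, s=1, t=-7   [38*(1) + 5*(-7) = 3]
q=1: r=2, s=-1, t=8   [38*(-1) + 5*(8) = 2]
q=1: r=1, s=2, t=-15   [38*(2) + 5*(-15) = 1]
q=2: r=0, s=-5, t=38   [38*(-5) + 5*(38) = 0]
GCD = 1 with t = -15, so 5*(-15) ≡ 1 (mod 38)
Inverse = -15 mod 38 = 23
Check: 5 * 23 = 115 ≡ 1 (mod 38)

5^(-1) ≡ 23 (mod 38)


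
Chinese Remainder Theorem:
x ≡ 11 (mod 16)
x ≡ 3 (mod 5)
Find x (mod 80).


M = 16*5 = 80
M1 = M/16 = 5, M2 = M/5 = 16
M1^(-1) mod 16 = 13, M2^(-1) mod 5 = 1
x = 11*5*13 + 3*16*1 = 763
763 mod 80 = 43
Check: 43 mod 16 = 11 ✓, 43 mod 5 = 3 ✓

x ≡ 43 (mod 80)


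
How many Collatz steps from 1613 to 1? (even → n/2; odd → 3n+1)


1613 → 4840 → 2420 → 1210 → 605 → 1816 → 908 → 454 → 227 → 682 → 341 → 1024 → 512 → 256 → 128 → 64 → 32 → 16 → 8 → 4 → 2 → 1
Total steps = 21

21 steps


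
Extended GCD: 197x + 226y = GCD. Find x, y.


Tabular extended Euclidean (each row: r = 197*s + 226*t):
r=197, s=1, t=0
r=226, s=0, t=1
q=0: r=197, s=1, t=0   [197*(1) + 226*(0) = 197]
q=1: r=29, s=-1, t=1   [197*(-1) + 226*(1) = 29]
q=6: r=23, s=7, t=-6   [197*(7) + 226*(-6) = 23]
q=1: r=6, s=-8, t=7   [197*(-8) + 226*(7) = 6]
q=3: r=5, s=31, t=-27   [197*(31) + 226*(-27) = 5]
q=1: r=1, s=-39, t=34   [197*(-39) + 226*(34) = 1]
q=5: r=0, s=226, t=-197   [197*(226) + 226*(-197) = 0]
GCD = 1; from the row with r=1: x=-39, y=34
Check: 197*(-39) + 226*(34) = -7683 + 7684 = 1

GCD = 1, x = -39, y = 34


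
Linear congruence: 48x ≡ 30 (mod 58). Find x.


GCD(48, 58) = 2 divides 30
Divide: 24x ≡ 15 (mod 29)
x ≡ 26 (mod 29)


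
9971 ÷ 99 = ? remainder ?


9971 = 99 * 100 + 71
Check: 9900 + 71 = 9971

q = 100, r = 71


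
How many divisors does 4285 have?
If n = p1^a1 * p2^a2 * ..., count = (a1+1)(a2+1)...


4285 = 5^1 × 857^1
d(4285) = (1+1) × (1+1) = 4

4 divisors


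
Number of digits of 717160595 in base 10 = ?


717160595 has 9 digits in base 10
floor(log10(717160595)) + 1 = floor(8.8556) + 1 = 9

9 digits (base 10)


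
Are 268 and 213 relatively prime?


Euclidean algorithm:
268 = 1 * 213 + 55
213 = 3 * 55 + 48
55 = 1 * 48 + 7
48 = 6 * 7 + 6
7 = 1 * 6 + 1
6 = 6 * 1 + 0
GCD(268, 213) = 1

Yes, coprime (GCD = 1)


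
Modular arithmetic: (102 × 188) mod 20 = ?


102 × 188 = 19176
19176 mod 20 = 16


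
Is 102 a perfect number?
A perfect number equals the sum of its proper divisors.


Proper divisors of 102: 1, 2, 3, 6, 17, 34, 51
Sum = 1 + 2 + 3 + 6 + 17 + 34 + 51 = 114

No, 102 is not perfect (114 ≠ 102)


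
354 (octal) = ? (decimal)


354 (base 8) = 236 (decimal)
236 (decimal) = 236 (base 10)


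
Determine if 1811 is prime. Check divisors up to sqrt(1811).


Check divisors up to sqrt(1811) = 42.5558
No divisors found.
1811 is prime.

Yes, 1811 is prime


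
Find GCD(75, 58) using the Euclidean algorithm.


75 = 1 * 58 + 17
58 = 3 * 17 + 7
17 = 2 * 7 + 3
7 = 2 * 3 + 1
3 = 3 * 1 + 0
GCD = 1


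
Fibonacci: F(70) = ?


Sequence: 1, 1, 2, 3, 5, 8, 13, 21, 34, 55, 89, 144, 233, 377, 610, 987, 1597, 2584, 4181, 6765, 10946, 17711, 28657, 46368, 75025, 121393, 196418, 317811, 514229, 832040, 1346269, 2178309, 3524578, 5702887, 9227465, 14930352, 24157817, 39088169, 63245986, 102334155, 165580141, 267914296, 433494437, 701408733, 1134903170, 1836311903, 2971215073, 4807526976, 7778742049, 12586269025, 20365011074, 32951280099, 53316291173, 86267571272, 139583862445, 225851433717, 365435296162, 591286729879, 956722026041, 1548008755920, 2504730781961, 4052739537881, 6557470319842, 10610209857723, 17167680177565, 27777890035288, 44945570212853, 72723460248141, 117669030460994, 190392490709135
F(70) = 190392490709135


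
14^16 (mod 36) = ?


14^1 mod 36 = 14
14^2 mod 36 = 16
14^3 mod 36 = 8
14^4 mod 36 = 4
14^5 mod 36 = 20
14^6 mod 36 = 28
14^7 mod 36 = 32
14^8 mod 36 = 16
14^9 mod 36 = 8
14^10 mod 36 = 4
14^11 mod 36 = 20
14^12 mod 36 = 28
14^13 mod 36 = 32
14^14 mod 36 = 16
14^15 mod 36 = 8
14^16 mod 36 = 4


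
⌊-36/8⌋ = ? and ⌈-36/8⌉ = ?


-36/8 = -4.5000
floor = -5
ceil = -4

floor = -5, ceil = -4


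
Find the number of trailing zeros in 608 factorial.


floor(608/5) = 121
floor(608/25) = 24
floor(608/125) = 4
Total = 149

149 trailing zeros


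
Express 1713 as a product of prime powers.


1713 / 3 = 571
571 / 571 = 1
1713 = 3 × 571


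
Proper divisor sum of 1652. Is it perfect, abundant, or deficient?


Proper divisors: 1, 2, 4, 7, 14, 28, 59, 118, 236, 413, 826
Sum = 1 + 2 + 4 + 7 + 14 + 28 + 59 + 118 + 236 + 413 + 826 = 1708
1708 > 1652 → abundant

s(1652) = 1708 (abundant)


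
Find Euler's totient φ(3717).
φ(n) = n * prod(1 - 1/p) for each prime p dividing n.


3717 = 3^2 × 7 × 59
Prime factors: 3, 7, 59
φ(3717) = 3717 × (1-1/3) × (1-1/7) × (1-1/59)
= 3717 × 2/3 × 6/7 × 58/59 = 2088

φ(3717) = 2088


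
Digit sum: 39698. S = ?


3 + 9 + 6 + 9 + 8 = 35


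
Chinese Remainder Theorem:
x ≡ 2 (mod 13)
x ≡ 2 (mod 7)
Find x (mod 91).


M = 13*7 = 91
M1 = M/13 = 7, M2 = M/7 = 13
M1^(-1) mod 13 = 2, M2^(-1) mod 7 = 6
x = 2*7*2 + 2*13*6 = 184
184 mod 91 = 2
Check: 2 mod 13 = 2 ✓, 2 mod 7 = 2 ✓

x ≡ 2 (mod 91)


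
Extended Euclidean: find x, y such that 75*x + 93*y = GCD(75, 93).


Tabular extended Euclidean (each row: r = 75*s + 93*t):
r=75, s=1, t=0
r=93, s=0, t=1
q=0: r=75, s=1, t=0   [75*(1) + 93*(0) = 75]
q=1: r=18, s=-1, t=1   [75*(-1) + 93*(1) = 18]
q=4: r=3, s=5, t=-4   [75*(5) + 93*(-4) = 3]
q=6: r=0, s=-31, t=25   [75*(-31) + 93*(25) = 0]
GCD = 3; from the row with r=3: x=5, y=-4
Check: 75*(5) + 93*(-4) = 375 - 372 = 3

GCD = 3, x = 5, y = -4


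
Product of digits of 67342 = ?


6 × 7 × 3 × 4 × 2 = 1008


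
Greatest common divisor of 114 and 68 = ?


114 = 1 * 68 + 46
68 = 1 * 46 + 22
46 = 2 * 22 + 2
22 = 11 * 2 + 0
GCD = 2


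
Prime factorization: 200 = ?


200 / 2 = 100
100 / 2 = 50
50 / 2 = 25
25 / 5 = 5
5 / 5 = 1
200 = 2^3 × 5^2


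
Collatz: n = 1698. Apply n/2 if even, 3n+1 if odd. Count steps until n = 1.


1698 → 849 → 2548 → 1274 → 637 → 1912 → 956 → 478 → 239 → 718 → 359 → 1078 → 539 → 1618 → 809 → 2428 → 1214 → 607 → 1822 → 911 → 2734 → 1367 → 4102 → 2051 → 6154 → 3077 → 9232 → 4616 → 2308 → 1154 → 577 → 1732 → 866 → 433 → 1300 → 650 → 325 → 976 → 488 → 244 → 122 → 61 → 184 → 92 → 46 → 23 → 70 → 35 → 106 → 53 → 160 → 80 → 40 → 20 → 10 → 5 → 16 → 8 → 4 → 2 → 1
Total steps = 60

60 steps


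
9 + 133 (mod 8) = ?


9 + 133 = 142
142 mod 8 = 6


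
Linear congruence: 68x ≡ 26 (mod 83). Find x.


GCD(68, 83) = 1, unique solution
a^(-1) mod 83 = 11
x = 11 * 26 mod 83 = 37

x ≡ 37 (mod 83)


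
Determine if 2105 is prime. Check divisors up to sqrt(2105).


2105 / 5 = 421 (exact division)
2105 is NOT prime.

No, 2105 is not prime


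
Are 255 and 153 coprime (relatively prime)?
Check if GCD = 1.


Euclidean algorithm:
255 = 1 * 153 + 102
153 = 1 * 102 + 51
102 = 2 * 51 + 0
GCD(255, 153) = 51

No, not coprime (GCD = 51)


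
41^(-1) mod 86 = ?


Use the extended Euclidean algorithm on (86, 41); each row r = 86*s + 41*t:
r=86, s=1, t=0
r=41, s=0, t=1
q=2: r=4, s=1, t=-2   [86*(1) + 41*(-2) = 4]
q=10: r=1, s=-10, t=21   [86*(-10) + 41*(21) = 1]
q=4: r=0, s=41, t=-86   [86*(41) + 41*(-86) = 0]
GCD = 1 with t = 21, so 41*(21) ≡ 1 (mod 86)
Inverse = 21 mod 86 = 21
Check: 41 * 21 = 861 ≡ 1 (mod 86)

41^(-1) ≡ 21 (mod 86)


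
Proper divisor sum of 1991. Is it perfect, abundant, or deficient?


Proper divisors: 1, 11, 181
Sum = 1 + 11 + 181 = 193
193 < 1991 → deficient

s(1991) = 193 (deficient)


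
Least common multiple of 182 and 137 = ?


GCD(182, 137) = 1
LCM = 182*137/1 = 24934/1 = 24934

LCM = 24934


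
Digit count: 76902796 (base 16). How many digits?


76902796 in base 16 = 495718C
Number of digits = 7

7 digits (base 16)


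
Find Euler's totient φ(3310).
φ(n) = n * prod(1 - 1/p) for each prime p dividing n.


3310 = 2 × 5 × 331
Prime factors: 2, 5, 331
φ(3310) = 3310 × (1-1/2) × (1-1/5) × (1-1/331)
= 3310 × 1/2 × 4/5 × 330/331 = 1320

φ(3310) = 1320


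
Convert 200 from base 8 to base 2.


200 (base 8) = 128 (decimal)
128 (decimal) = 10000000 (base 2)


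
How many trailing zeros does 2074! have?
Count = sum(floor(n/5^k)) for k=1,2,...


floor(2074/5) = 414
floor(2074/25) = 82
floor(2074/125) = 16
floor(2074/625) = 3
Total = 515

515 trailing zeros


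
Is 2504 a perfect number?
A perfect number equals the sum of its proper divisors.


Proper divisors of 2504: 1, 2, 4, 8, 313, 626, 1252
Sum = 1 + 2 + 4 + 8 + 313 + 626 + 1252 = 2206

No, 2504 is not perfect (2206 ≠ 2504)


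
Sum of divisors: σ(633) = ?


Divisors of 633: 1, 3, 211, 633
Sum = 1 + 3 + 211 + 633 = 848

σ(633) = 848


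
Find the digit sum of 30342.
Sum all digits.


3 + 0 + 3 + 4 + 2 = 12


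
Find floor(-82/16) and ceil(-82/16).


-82/16 = -5.1250
floor = -6
ceil = -5

floor = -6, ceil = -5


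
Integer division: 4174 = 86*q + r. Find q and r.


4174 = 86 * 48 + 46
Check: 4128 + 46 = 4174

q = 48, r = 46


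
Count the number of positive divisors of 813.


813 = 3^1 × 271^1
d(813) = (1+1) × (1+1) = 4

4 divisors


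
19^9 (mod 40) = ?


19^1 mod 40 = 19
19^2 mod 40 = 1
19^3 mod 40 = 19
19^4 mod 40 = 1
19^5 mod 40 = 19
19^6 mod 40 = 1
19^7 mod 40 = 19
19^8 mod 40 = 1
19^9 mod 40 = 19


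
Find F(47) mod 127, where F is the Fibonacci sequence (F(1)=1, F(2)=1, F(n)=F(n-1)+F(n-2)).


F(k) mod 127 for k=1..47:
1, 1, 2, 3, 5, 8, 13, 21, 34, 55, 89, 17, 106, 123, 102, 98, 73, 44, 117, 34, 24, 58, 82, 13, 95, 108, 76, 57, 6, 63, 69, 5, 74, 79, 26, 105, 4, 109, 113, 95, 81, 49, 3, 52, 55, 107, 35
F(47) mod 127 = 35


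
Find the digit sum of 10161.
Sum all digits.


1 + 0 + 1 + 6 + 1 = 9


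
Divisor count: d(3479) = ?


3479 = 7^2 × 71^1
d(3479) = (2+1) × (1+1) = 6

6 divisors


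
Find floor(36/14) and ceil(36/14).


36/14 = 2.5714
floor = 2
ceil = 3

floor = 2, ceil = 3


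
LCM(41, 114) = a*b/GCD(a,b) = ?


GCD(41, 114) = 1
LCM = 41*114/1 = 4674/1 = 4674

LCM = 4674


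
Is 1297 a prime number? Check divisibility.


Check divisors up to sqrt(1297) = 36.0139
No divisors found.
1297 is prime.

Yes, 1297 is prime


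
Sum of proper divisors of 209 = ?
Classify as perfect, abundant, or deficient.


Proper divisors: 1, 11, 19
Sum = 1 + 11 + 19 = 31
31 < 209 → deficient

s(209) = 31 (deficient)


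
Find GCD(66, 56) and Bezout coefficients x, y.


Tabular extended Euclidean (each row: r = 66*s + 56*t):
r=66, s=1, t=0
r=56, s=0, t=1
q=1: r=10, s=1, t=-1   [66*(1) + 56*(-1) = 10]
q=5: r=6, s=-5, t=6   [66*(-5) + 56*(6) = 6]
q=1: r=4, s=6, t=-7   [66*(6) + 56*(-7) = 4]
q=1: r=2, s=-11, t=13   [66*(-11) + 56*(13) = 2]
q=2: r=0, s=28, t=-33   [66*(28) + 56*(-33) = 0]
GCD = 2; from the row with r=2: x=-11, y=13
Check: 66*(-11) + 56*(13) = -726 + 728 = 2

GCD = 2, x = -11, y = 13


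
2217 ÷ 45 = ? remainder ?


2217 = 45 * 49 + 12
Check: 2205 + 12 = 2217

q = 49, r = 12


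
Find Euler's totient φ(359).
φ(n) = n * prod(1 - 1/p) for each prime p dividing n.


359 = 359
Prime factors: 359
φ(359) = 359 × (1-1/359)
= 359 × 358/359 = 358

φ(359) = 358


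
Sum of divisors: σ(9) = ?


Divisors of 9: 1, 3, 9
Sum = 1 + 3 + 9 = 13

σ(9) = 13


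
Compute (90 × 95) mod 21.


90 × 95 = 8550
8550 mod 21 = 3


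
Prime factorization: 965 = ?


965 / 5 = 193
193 / 193 = 1
965 = 5 × 193


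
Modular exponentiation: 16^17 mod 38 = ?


16^1 mod 38 = 16
16^2 mod 38 = 28
16^3 mod 38 = 30
16^4 mod 38 = 24
16^5 mod 38 = 4
16^6 mod 38 = 26
16^7 mod 38 = 36
16^8 mod 38 = 6
16^9 mod 38 = 20
16^10 mod 38 = 16
16^11 mod 38 = 28
16^12 mod 38 = 30
16^13 mod 38 = 24
16^14 mod 38 = 4
16^15 mod 38 = 26
16^16 mod 38 = 36
16^17 mod 38 = 6


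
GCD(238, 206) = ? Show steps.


238 = 1 * 206 + 32
206 = 6 * 32 + 14
32 = 2 * 14 + 4
14 = 3 * 4 + 2
4 = 2 * 2 + 0
GCD = 2


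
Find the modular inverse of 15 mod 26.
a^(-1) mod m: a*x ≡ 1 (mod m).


Use the extended Euclidean algorithm on (26, 15); each row r = 26*s + 15*t:
r=26, s=1, t=0
r=15, s=0, t=1
q=1: r=11, s=1, t=-1   [26*(1) + 15*(-1) = 11]
q=1: r=4, s=-1, t=2   [26*(-1) + 15*(2) = 4]
q=2: r=3, s=3, t=-5   [26*(3) + 15*(-5) = 3]
q=1: r=1, s=-4, t=7   [26*(-4) + 15*(7) = 1]
q=3: r=0, s=15, t=-26   [26*(15) + 15*(-26) = 0]
GCD = 1 with t = 7, so 15*(7) ≡ 1 (mod 26)
Inverse = 7 mod 26 = 7
Check: 15 * 7 = 105 ≡ 1 (mod 26)

15^(-1) ≡ 7 (mod 26)
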